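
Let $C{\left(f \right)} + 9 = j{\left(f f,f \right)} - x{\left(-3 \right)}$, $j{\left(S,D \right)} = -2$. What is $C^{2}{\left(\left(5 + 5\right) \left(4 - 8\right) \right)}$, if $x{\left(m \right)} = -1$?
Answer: $100$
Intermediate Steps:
$C{\left(f \right)} = -10$ ($C{\left(f \right)} = -9 - 1 = -10$)
$C^{2}{\left(\left(5 + 5\right) \left(4 - 8\right) \right)} = \left(-10\right)^{2} = 100$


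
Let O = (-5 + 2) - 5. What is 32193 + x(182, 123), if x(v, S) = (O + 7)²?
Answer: 32194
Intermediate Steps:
O = -8 (O = -3 - 5 = -8)
x(v, S) = 1 (x(v, S) = (-8 + 7)² = (-1)² = 1)
32193 + x(182, 123) = 32193 + 1 = 32194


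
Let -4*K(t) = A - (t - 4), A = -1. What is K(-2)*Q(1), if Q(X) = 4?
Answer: -5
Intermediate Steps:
K(t) = -3/4 + t/4 (K(t) = -(-1 - (t - 4))/4 = -(-1 - (-4 + t))/4 = -(-1 + (4 - t))/4 = -(3 - t)/4 = -3/4 + t/4)
K(-2)*Q(1) = (-3/4 + (1/4)*(-2))*4 = (-3/4 - 1/2)*4 = -5/4*4 = -5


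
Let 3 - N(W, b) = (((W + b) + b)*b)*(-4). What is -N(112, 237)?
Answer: -555531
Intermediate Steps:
N(W, b) = 3 + 4*b*(W + 2*b) (N(W, b) = 3 - ((W + b) + b)*b*(-4) = 3 - (W + 2*b)*b*(-4) = 3 - b*(W + 2*b)*(-4) = 3 - (-4)*b*(W + 2*b) = 3 + 4*b*(W + 2*b))
-N(112, 237) = -(3 + 8*237² + 4*112*237) = -(3 + 8*56169 + 106176) = -(3 + 449352 + 106176) = -1*555531 = -555531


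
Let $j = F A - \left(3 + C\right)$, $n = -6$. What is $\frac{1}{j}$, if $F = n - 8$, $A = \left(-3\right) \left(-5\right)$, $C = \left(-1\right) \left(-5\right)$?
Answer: $- \frac{1}{218} \approx -0.0045872$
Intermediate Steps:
$C = 5$
$A = 15$
$F = -14$ ($F = -6 - 8 = -14$)
$j = -218$ ($j = \left(-14\right) 15 - 8 = -210 - 8 = -218$)
$\frac{1}{j} = \frac{1}{-218} = - \frac{1}{218}$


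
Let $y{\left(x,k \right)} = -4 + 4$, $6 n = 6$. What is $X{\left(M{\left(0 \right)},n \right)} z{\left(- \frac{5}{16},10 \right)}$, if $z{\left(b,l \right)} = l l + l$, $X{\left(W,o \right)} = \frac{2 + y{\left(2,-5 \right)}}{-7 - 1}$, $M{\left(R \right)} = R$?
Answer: $- \frac{55}{2} \approx -27.5$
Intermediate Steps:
$n = 1$ ($n = \frac{1}{6} \cdot 6 = 1$)
$y{\left(x,k \right)} = 0$
$X{\left(W,o \right)} = - \frac{1}{4}$ ($X{\left(W,o \right)} = \frac{2 + 0}{-7 - 1} = \frac{2}{-8} = 2 \left(- \frac{1}{8}\right) = - \frac{1}{4}$)
$z{\left(b,l \right)} = l + l^{2}$ ($z{\left(b,l \right)} = l^{2} + l = l + l^{2}$)
$X{\left(M{\left(0 \right)},n \right)} z{\left(- \frac{5}{16},10 \right)} = - \frac{10 \left(1 + 10\right)}{4} = - \frac{10 \cdot 11}{4} = \left(- \frac{1}{4}\right) 110 = - \frac{55}{2}$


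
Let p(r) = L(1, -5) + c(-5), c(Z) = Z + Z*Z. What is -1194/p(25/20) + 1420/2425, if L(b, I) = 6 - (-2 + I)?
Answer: -189906/5335 ≈ -35.596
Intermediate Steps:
c(Z) = Z + Z²
L(b, I) = 8 - I (L(b, I) = 6 + (2 - I) = 8 - I)
p(r) = 33 (p(r) = (8 - 1*(-5)) - 5*(1 - 5) = (8 + 5) - 5*(-4) = 13 + 20 = 33)
-1194/p(25/20) + 1420/2425 = -1194/33 + 1420/2425 = -1194*1/33 + 1420*(1/2425) = -398/11 + 284/485 = -189906/5335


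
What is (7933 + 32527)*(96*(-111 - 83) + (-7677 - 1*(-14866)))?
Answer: -462660100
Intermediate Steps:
(7933 + 32527)*(96*(-111 - 83) + (-7677 - 1*(-14866))) = 40460*(96*(-194) + (-7677 + 14866)) = 40460*(-18624 + 7189) = 40460*(-11435) = -462660100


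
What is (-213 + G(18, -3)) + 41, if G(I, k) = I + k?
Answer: -157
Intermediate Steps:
(-213 + G(18, -3)) + 41 = (-213 + (18 - 3)) + 41 = (-213 + 15) + 41 = -198 + 41 = -157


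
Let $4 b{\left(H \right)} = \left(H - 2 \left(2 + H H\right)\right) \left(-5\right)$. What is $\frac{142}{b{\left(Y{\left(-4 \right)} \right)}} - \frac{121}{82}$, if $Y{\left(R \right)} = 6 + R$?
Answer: $\frac{20263}{2050} \approx 9.8844$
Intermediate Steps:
$b{\left(H \right)} = 5 - \frac{5 H}{4} + \frac{5 H^{2}}{2}$ ($b{\left(H \right)} = \frac{\left(H - 2 \left(2 + H H\right)\right) \left(-5\right)}{4} = \frac{\left(H - 2 \left(2 + H^{2}\right)\right) \left(-5\right)}{4} = \frac{\left(H - \left(4 + 2 H^{2}\right)\right) \left(-5\right)}{4} = \frac{\left(-4 + H - 2 H^{2}\right) \left(-5\right)}{4} = \frac{20 - 5 H + 10 H^{2}}{4} = 5 - \frac{5 H}{4} + \frac{5 H^{2}}{2}$)
$\frac{142}{b{\left(Y{\left(-4 \right)} \right)}} - \frac{121}{82} = \frac{142}{5 - \frac{5 \left(6 - 4\right)}{4} + \frac{5 \left(6 - 4\right)^{2}}{2}} - \frac{121}{82} = \frac{142}{5 - \frac{5}{2} + \frac{5 \cdot 2^{2}}{2}} - \frac{121}{82} = \frac{142}{5 - \frac{5}{2} + \frac{5}{2} \cdot 4} - \frac{121}{82} = \frac{142}{5 - \frac{5}{2} + 10} - \frac{121}{82} = \frac{142}{\frac{25}{2}} - \frac{121}{82} = 142 \cdot \frac{2}{25} - \frac{121}{82} = \frac{284}{25} - \frac{121}{82} = \frac{20263}{2050}$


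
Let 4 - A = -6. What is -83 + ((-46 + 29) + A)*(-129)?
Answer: 820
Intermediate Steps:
A = 10 (A = 4 - 1*(-6) = 4 + 6 = 10)
-83 + ((-46 + 29) + A)*(-129) = -83 + ((-46 + 29) + 10)*(-129) = -83 + (-17 + 10)*(-129) = -83 - 7*(-129) = -83 + 903 = 820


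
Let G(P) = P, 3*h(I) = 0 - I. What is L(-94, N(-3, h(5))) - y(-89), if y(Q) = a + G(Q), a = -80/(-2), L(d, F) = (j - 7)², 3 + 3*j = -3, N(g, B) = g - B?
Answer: 130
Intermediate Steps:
h(I) = -I/3 (h(I) = (0 - I)/3 = (-I)/3 = -I/3)
j = -2 (j = -1 + (⅓)*(-3) = -1 - 1 = -2)
L(d, F) = 81 (L(d, F) = (-2 - 7)² = (-9)² = 81)
a = 40 (a = -80*(-½) = 40)
y(Q) = 40 + Q
L(-94, N(-3, h(5))) - y(-89) = 81 - (40 - 89) = 81 - 1*(-49) = 81 + 49 = 130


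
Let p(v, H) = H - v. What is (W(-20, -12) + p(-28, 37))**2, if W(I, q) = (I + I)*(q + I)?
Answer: 1809025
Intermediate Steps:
W(I, q) = 2*I*(I + q) (W(I, q) = (2*I)*(I + q) = 2*I*(I + q))
(W(-20, -12) + p(-28, 37))**2 = (2*(-20)*(-20 - 12) + (37 - 1*(-28)))**2 = (2*(-20)*(-32) + (37 + 28))**2 = (1280 + 65)**2 = 1345**2 = 1809025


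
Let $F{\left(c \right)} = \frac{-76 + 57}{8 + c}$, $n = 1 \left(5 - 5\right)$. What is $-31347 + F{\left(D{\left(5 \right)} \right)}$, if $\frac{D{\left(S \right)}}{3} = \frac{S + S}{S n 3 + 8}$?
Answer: $- \frac{1473385}{47} \approx -31349.0$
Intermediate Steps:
$n = 0$ ($n = 1 \cdot 0 = 0$)
$D{\left(S \right)} = \frac{3 S}{4}$ ($D{\left(S \right)} = 3 \frac{S + S}{S 0 \cdot 3 + 8} = 3 \frac{2 S}{0 \cdot 3 + 8} = 3 \frac{2 S}{0 + 8} = 3 \frac{2 S}{8} = 3 \cdot 2 S \frac{1}{8} = 3 \frac{S}{4} = \frac{3 S}{4}$)
$F{\left(c \right)} = - \frac{19}{8 + c}$
$-31347 + F{\left(D{\left(5 \right)} \right)} = -31347 - \frac{19}{8 + \frac{3}{4} \cdot 5} = -31347 - \frac{19}{8 + \frac{15}{4}} = -31347 - \frac{19}{\frac{47}{4}} = -31347 - \frac{76}{47} = - \frac{1473385}{47}$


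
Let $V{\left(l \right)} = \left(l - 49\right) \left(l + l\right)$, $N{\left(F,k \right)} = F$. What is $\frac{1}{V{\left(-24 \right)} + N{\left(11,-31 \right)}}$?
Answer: $\frac{1}{3515} \approx 0.00028449$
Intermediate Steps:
$V{\left(l \right)} = 2 l \left(-49 + l\right)$ ($V{\left(l \right)} = \left(-49 + l\right) 2 l = 2 l \left(-49 + l\right)$)
$\frac{1}{V{\left(-24 \right)} + N{\left(11,-31 \right)}} = \frac{1}{2 \left(-24\right) \left(-49 - 24\right) + 11} = \frac{1}{2 \left(-24\right) \left(-73\right) + 11} = \frac{1}{3504 + 11} = \frac{1}{3515}$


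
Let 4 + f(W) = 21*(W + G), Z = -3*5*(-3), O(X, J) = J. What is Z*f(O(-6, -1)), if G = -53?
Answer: -51210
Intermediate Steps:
Z = 45 (Z = -15*(-3) = 45)
f(W) = -1117 + 21*W (f(W) = -4 + 21*(W - 53) = -4 + 21*(-53 + W) = -4 + (-1113 + 21*W) = -1117 + 21*W)
Z*f(O(-6, -1)) = 45*(-1117 + 21*(-1)) = 45*(-1117 - 21) = 45*(-1138) = -51210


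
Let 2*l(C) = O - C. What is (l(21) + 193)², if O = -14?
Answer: 123201/4 ≈ 30800.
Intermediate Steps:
l(C) = -7 - C/2 (l(C) = (-14 - C)/2 = -7 - C/2)
(l(21) + 193)² = ((-7 - ½*21) + 193)² = ((-7 - 21/2) + 193)² = (-35/2 + 193)² = (351/2)² = 123201/4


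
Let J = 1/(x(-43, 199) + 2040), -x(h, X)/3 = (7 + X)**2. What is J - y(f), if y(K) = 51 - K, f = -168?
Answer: -27433693/125268 ≈ -219.00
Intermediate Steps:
x(h, X) = -3*(7 + X)**2
J = -1/125268 (J = 1/(-3*(7 + 199)**2 + 2040) = 1/(-3*206**2 + 2040) = 1/(-3*42436 + 2040) = 1/(-127308 + 2040) = 1/(-125268) = -1/125268 ≈ -7.9829e-6)
J - y(f) = -1/125268 - (51 - 1*(-168)) = -1/125268 - (51 + 168) = -1/125268 - 1*219 = -1/125268 - 219 = -27433693/125268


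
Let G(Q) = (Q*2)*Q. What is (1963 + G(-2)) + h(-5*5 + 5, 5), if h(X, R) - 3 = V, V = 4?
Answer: 1978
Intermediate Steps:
h(X, R) = 7 (h(X, R) = 3 + 4 = 7)
G(Q) = 2*Q**2 (G(Q) = (2*Q)*Q = 2*Q**2)
(1963 + G(-2)) + h(-5*5 + 5, 5) = (1963 + 2*(-2)**2) + 7 = (1963 + 2*4) + 7 = (1963 + 8) + 7 = 1971 + 7 = 1978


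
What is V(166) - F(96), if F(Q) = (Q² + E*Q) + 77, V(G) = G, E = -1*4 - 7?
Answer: -8071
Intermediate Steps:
E = -11 (E = -4 - 7 = -11)
F(Q) = 77 + Q² - 11*Q (F(Q) = (Q² - 11*Q) + 77 = 77 + Q² - 11*Q)
V(166) - F(96) = 166 - (77 + 96² - 11*96) = 166 - (77 + 9216 - 1056) = 166 - 1*8237 = 166 - 8237 = -8071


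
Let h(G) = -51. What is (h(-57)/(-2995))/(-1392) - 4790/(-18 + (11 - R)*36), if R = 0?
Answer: -3328286813/262649520 ≈ -12.672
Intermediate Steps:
(h(-57)/(-2995))/(-1392) - 4790/(-18 + (11 - R)*36) = -51/(-2995)/(-1392) - 4790/(-18 + (11 - 1*0)*36) = -51*(-1/2995)*(-1/1392) - 4790/(-18 + (11 + 0)*36) = (51/2995)*(-1/1392) - 4790/(-18 + 11*36) = -17/1389680 - 4790/(-18 + 396) = -17/1389680 - 4790/378 = -17/1389680 - 4790*1/378 = -17/1389680 - 2395/189 = -3328286813/262649520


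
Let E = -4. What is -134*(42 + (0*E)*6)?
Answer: -5628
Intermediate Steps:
-134*(42 + (0*E)*6) = -134*(42 + (0*(-4))*6) = -134*(42 + 0*6) = -134*(42 + 0) = -134*42 = -5628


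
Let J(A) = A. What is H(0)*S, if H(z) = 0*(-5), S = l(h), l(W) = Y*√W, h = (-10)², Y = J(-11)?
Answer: 0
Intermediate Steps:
Y = -11
h = 100
l(W) = -11*√W
S = -110 (S = -11*√100 = -11*10 = -110)
H(z) = 0
H(0)*S = 0*(-110) = 0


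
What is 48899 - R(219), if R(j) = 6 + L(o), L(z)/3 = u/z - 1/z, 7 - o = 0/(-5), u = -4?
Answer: 342266/7 ≈ 48895.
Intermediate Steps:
o = 7 (o = 7 - 0/(-5) = 7 - 0*(-1)/5 = 7 - 1*0 = 7 + 0 = 7)
L(z) = -15/z (L(z) = 3*(-4/z - 1/z) = 3*(-5/z) = -15/z)
R(j) = 27/7 (R(j) = 6 - 15/7 = 27/7)
48899 - R(219) = 48899 - 1*27/7 = 48899 - 27/7 = 342266/7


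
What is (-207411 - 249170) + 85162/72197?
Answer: -32963693295/72197 ≈ -4.5658e+5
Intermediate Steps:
(-207411 - 249170) + 85162/72197 = -456581 + 85162*(1/72197) = -456581 + 85162/72197 = -32963693295/72197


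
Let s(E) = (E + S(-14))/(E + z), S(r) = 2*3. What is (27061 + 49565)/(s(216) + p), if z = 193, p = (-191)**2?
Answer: 31340034/14920951 ≈ 2.1004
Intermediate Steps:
S(r) = 6
p = 36481
s(E) = (6 + E)/(193 + E) (s(E) = (E + 6)/(E + 193) = (6 + E)/(193 + E))
(27061 + 49565)/(s(216) + p) = (27061 + 49565)/((6 + 216)/(193 + 216) + 36481) = 76626/(222/409 + 36481) = 76626/(14920951/409) = 76626*(409/14920951) = 31340034/14920951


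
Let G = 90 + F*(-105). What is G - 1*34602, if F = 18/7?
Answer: -34782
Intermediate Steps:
F = 18/7 (F = 18*(⅐) = 18/7 ≈ 2.5714)
G = -180 (G = 90 + (18/7)*(-105) = 90 - 270 = -180)
G - 1*34602 = -180 - 1*34602 = -180 - 34602 = -34782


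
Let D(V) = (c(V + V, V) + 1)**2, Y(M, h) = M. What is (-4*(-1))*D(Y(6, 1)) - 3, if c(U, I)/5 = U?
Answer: 14881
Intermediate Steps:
c(U, I) = 5*U
D(V) = (1 + 10*V)**2 (D(V) = (5*(V + V) + 1)**2 = (5*(2*V) + 1)**2 = (10*V + 1)**2 = (1 + 10*V)**2)
(-4*(-1))*D(Y(6, 1)) - 3 = (-4*(-1))*(1 + 10*6)**2 - 3 = 4*(1 + 60)**2 - 3 = 4*61**2 - 3 = 4*3721 - 3 = 14884 - 3 = 14881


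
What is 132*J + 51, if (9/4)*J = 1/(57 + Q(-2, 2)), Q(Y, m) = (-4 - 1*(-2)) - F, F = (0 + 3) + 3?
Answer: 7673/147 ≈ 52.197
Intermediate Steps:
F = 6 (F = 3 + 3 = 6)
Q(Y, m) = -8 (Q(Y, m) = (-4 - 1*(-2)) - 1*6 = (-4 + 2) - 6 = -2 - 6 = -8)
J = 4/441 (J = 4/(9*(57 - 8)) = (4/9)/49 = (4/9)*(1/49) = 4/441 ≈ 0.0090703)
132*J + 51 = 132*(4/441) + 51 = 176/147 + 51 = 7673/147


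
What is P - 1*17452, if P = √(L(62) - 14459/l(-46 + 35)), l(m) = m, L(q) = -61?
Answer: -17452 + 6*√4213/11 ≈ -17417.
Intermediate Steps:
P = 6*√4213/11 (P = √(-61 - 14459/(-46 + 35)) = √(-61 - 14459/(-11)) = √(-61 - 14459*(-1)/11) = √(-61 - 1*(-14459/11)) = √(-61 + 14459/11) = √(13788/11) = 6*√4213/11 ≈ 35.404)
P - 1*17452 = 6*√4213/11 - 1*17452 = 6*√4213/11 - 17452 = -17452 + 6*√4213/11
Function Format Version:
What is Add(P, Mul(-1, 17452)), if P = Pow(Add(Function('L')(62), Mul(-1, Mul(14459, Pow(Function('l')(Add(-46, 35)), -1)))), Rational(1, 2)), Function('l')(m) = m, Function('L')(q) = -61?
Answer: Add(-17452, Mul(Rational(6, 11), Pow(4213, Rational(1, 2)))) ≈ -17417.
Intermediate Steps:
P = Mul(Rational(6, 11), Pow(4213, Rational(1, 2))) (P = Pow(Add(-61, Mul(-1, Mul(14459, Pow(Add(-46, 35), -1)))), Rational(1, 2)) = Pow(Add(-61, Mul(-1, Mul(14459, Pow(-11, -1)))), Rational(1, 2)) = Pow(Add(-61, Mul(-1, Mul(14459, Rational(-1, 11)))), Rational(1, 2)) = Pow(Add(-61, Mul(-1, Rational(-14459, 11))), Rational(1, 2)) = Pow(Add(-61, Rational(14459, 11)), Rational(1, 2)) = Pow(Rational(13788, 11), Rational(1, 2)) = Mul(Rational(6, 11), Pow(4213, Rational(1, 2))) ≈ 35.404)
Add(P, Mul(-1, 17452)) = Add(Mul(Rational(6, 11), Pow(4213, Rational(1, 2))), Mul(-1, 17452)) = Add(Mul(Rational(6, 11), Pow(4213, Rational(1, 2))), -17452) = Add(-17452, Mul(Rational(6, 11), Pow(4213, Rational(1, 2))))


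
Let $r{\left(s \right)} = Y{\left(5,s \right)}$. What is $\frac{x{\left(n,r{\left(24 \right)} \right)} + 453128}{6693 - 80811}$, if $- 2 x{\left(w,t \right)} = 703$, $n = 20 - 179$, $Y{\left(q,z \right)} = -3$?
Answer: $- \frac{27441}{4492} \approx -6.1089$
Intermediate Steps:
$r{\left(s \right)} = -3$
$n = -159$
$x{\left(w,t \right)} = - \frac{703}{2}$ ($x{\left(w,t \right)} = \left(- \frac{1}{2}\right) 703 = - \frac{703}{2}$)
$\frac{x{\left(n,r{\left(24 \right)} \right)} + 453128}{6693 - 80811} = \frac{- \frac{703}{2} + 453128}{6693 - 80811} = \frac{905553}{2 \left(-74118\right)} = \frac{905553}{2} \left(- \frac{1}{74118}\right) = - \frac{27441}{4492}$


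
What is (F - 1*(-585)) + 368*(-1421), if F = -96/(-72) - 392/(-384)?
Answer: -25072351/48 ≈ -5.2234e+5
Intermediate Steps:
F = 113/48 (F = -96*(-1/72) - 392*(-1/384) = 4/3 + 49/48 = 113/48 ≈ 2.3542)
(F - 1*(-585)) + 368*(-1421) = (113/48 - 1*(-585)) + 368*(-1421) = (113/48 + 585) - 522928 = 28193/48 - 522928 = -25072351/48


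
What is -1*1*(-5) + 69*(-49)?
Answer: -3376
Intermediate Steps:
-1*1*(-5) + 69*(-49) = -1*(-5) - 3381 = 5 - 3381 = -3376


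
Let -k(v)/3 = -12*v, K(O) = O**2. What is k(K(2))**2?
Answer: 20736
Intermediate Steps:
k(v) = 36*v (k(v) = -(-36)*v = 36*v)
k(K(2))**2 = (36*2**2)**2 = (36*4)**2 = 144**2 = 20736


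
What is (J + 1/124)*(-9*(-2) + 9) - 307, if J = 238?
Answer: 758783/124 ≈ 6119.2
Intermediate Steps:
(J + 1/124)*(-9*(-2) + 9) - 307 = (238 + 1/124)*(-9*(-2) + 9) - 307 = (238 + 1/124)*(18 + 9) - 307 = (29513/124)*27 - 307 = 796851/124 - 307 = 758783/124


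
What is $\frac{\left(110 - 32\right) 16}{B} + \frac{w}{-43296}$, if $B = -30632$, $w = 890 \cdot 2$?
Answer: $- \frac{3392449}{41445096} \approx -0.081854$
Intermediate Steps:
$w = 1780$
$\frac{\left(110 - 32\right) 16}{B} + \frac{w}{-43296} = \frac{\left(110 - 32\right) 16}{-30632} + \frac{1780}{-43296} = 78 \cdot 16 \left(- \frac{1}{30632}\right) + 1780 \left(- \frac{1}{43296}\right) = 1248 \left(- \frac{1}{30632}\right) - \frac{445}{10824} = - \frac{156}{3829} - \frac{445}{10824} = - \frac{3392449}{41445096}$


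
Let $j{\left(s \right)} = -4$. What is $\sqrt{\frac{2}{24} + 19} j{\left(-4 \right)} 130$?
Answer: $- \frac{260 \sqrt{687}}{3} \approx -2271.6$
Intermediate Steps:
$\sqrt{\frac{2}{24} + 19} j{\left(-4 \right)} 130 = \sqrt{\frac{2}{24} + 19} \left(-4\right) 130 = \sqrt{2 \cdot \frac{1}{24} + 19} \left(-4\right) 130 = \sqrt{\frac{1}{12} + 19} \left(-4\right) 130 = \sqrt{\frac{229}{12}} \left(-4\right) 130 = \frac{\sqrt{687}}{6} \left(-4\right) 130 = - \frac{2 \sqrt{687}}{3} \cdot 130 = - \frac{260 \sqrt{687}}{3}$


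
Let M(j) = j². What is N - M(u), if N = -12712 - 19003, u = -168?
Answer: -59939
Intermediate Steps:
N = -31715
N - M(u) = -31715 - 1*(-168)² = -31715 - 1*28224 = -31715 - 28224 = -59939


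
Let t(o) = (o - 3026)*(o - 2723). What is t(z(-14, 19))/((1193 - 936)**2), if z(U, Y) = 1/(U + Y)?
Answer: 205966206/1651225 ≈ 124.74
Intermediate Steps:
t(o) = (-3026 + o)*(-2723 + o)
t(z(-14, 19))/((1193 - 936)**2) = (8239798 + (1/(-14 + 19))**2 - 5749/(-14 + 19))/((1193 - 936)**2) = (8239798 + (1/5)**2 - 5749/5)/(257**2) = (8239798 + (1/5)**2 - 5749*1/5)/66049 = (8239798 + 1/25 - 5749/5)*(1/66049) = (205966206/25)*(1/66049) = 205966206/1651225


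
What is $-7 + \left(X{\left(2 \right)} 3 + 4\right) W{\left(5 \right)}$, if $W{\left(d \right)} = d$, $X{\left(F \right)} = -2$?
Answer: $-17$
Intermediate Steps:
$-7 + \left(X{\left(2 \right)} 3 + 4\right) W{\left(5 \right)} = -7 + \left(\left(-2\right) 3 + 4\right) 5 = -7 + \left(-6 + 4\right) 5 = -7 - 10 = -17$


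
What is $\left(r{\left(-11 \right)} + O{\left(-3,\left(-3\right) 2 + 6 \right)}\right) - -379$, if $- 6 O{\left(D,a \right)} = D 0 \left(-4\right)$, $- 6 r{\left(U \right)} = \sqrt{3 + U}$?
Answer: $379 - \frac{i \sqrt{2}}{3} \approx 379.0 - 0.4714 i$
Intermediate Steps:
$r{\left(U \right)} = - \frac{\sqrt{3 + U}}{6}$
$O{\left(D,a \right)} = 0$ ($O{\left(D,a \right)} = - \frac{D 0 \left(-4\right)}{6} = - \frac{0 \left(-4\right)}{6} = \left(- \frac{1}{6}\right) 0 = 0$)
$\left(r{\left(-11 \right)} + O{\left(-3,\left(-3\right) 2 + 6 \right)}\right) - -379 = \left(- \frac{\sqrt{3 - 11}}{6} + 0\right) - -379 = \left(- \frac{\sqrt{-8}}{6} + 0\right) + 379 = \left(- \frac{2 i \sqrt{2}}{6} + 0\right) + 379 = \left(- \frac{i \sqrt{2}}{3} + 0\right) + 379 = - \frac{i \sqrt{2}}{3} + 379 = 379 - \frac{i \sqrt{2}}{3}$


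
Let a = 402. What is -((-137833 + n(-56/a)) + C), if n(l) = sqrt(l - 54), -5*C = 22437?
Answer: 711602/5 - I*sqrt(2187282)/201 ≈ 1.4232e+5 - 7.3579*I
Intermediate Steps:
C = -22437/5 (C = -1/5*22437 = -22437/5 ≈ -4487.4)
n(l) = sqrt(-54 + l)
-((-137833 + n(-56/a)) + C) = -((-137833 + sqrt(-54 - 56/402)) - 22437/5) = -((-137833 + sqrt(-54 - 56*1/402)) - 22437/5) = -((-137833 + sqrt(-54 - 28/201)) - 22437/5) = -((-137833 + sqrt(-10882/201)) - 22437/5) = -((-137833 + I*sqrt(2187282)/201) - 22437/5) = -(-711602/5 + I*sqrt(2187282)/201) = 711602/5 - I*sqrt(2187282)/201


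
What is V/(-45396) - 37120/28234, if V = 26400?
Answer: -101269880/53404611 ≈ -1.8963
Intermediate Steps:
V/(-45396) - 37120/28234 = 26400/(-45396) - 37120/28234 = 26400*(-1/45396) - 37120*1/28234 = -2200/3783 - 18560/14117 = -101269880/53404611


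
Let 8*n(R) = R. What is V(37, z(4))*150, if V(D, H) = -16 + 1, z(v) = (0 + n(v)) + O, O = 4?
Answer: -2250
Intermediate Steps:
n(R) = R/8
z(v) = 4 + v/8 (z(v) = (0 + v/8) + 4 = v/8 + 4 = 4 + v/8)
V(D, H) = -15
V(37, z(4))*150 = -15*150 = -2250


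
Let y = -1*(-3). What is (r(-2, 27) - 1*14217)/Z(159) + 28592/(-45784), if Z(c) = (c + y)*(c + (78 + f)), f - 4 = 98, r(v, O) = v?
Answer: -277652269/314295714 ≈ -0.88341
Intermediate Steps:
y = 3
f = 102 (f = 4 + 98 = 102)
Z(c) = (3 + c)*(180 + c) (Z(c) = (c + 3)*(c + (78 + 102)) = (3 + c)*(c + 180) = (3 + c)*(180 + c))
(r(-2, 27) - 1*14217)/Z(159) + 28592/(-45784) = (-2 - 1*14217)/(540 + 159**2 + 183*159) + 28592/(-45784) = (-2 - 14217)/(540 + 25281 + 29097) + 28592*(-1/45784) = -14219/54918 - 3574/5723 = -277652269/314295714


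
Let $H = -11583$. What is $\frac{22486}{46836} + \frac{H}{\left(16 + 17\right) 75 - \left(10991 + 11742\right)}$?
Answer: $\frac{124752847}{118600461} \approx 1.0519$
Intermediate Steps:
$\frac{22486}{46836} + \frac{H}{\left(16 + 17\right) 75 - \left(10991 + 11742\right)} = \frac{22486}{46836} - \frac{11583}{\left(16 + 17\right) 75 - \left(10991 + 11742\right)} = 22486 \cdot \frac{1}{46836} - \frac{11583}{33 \cdot 75 - 22733} = \frac{11243}{23418} - \frac{11583}{2475 - 22733} = \frac{11243}{23418} - \frac{11583}{-20258} = \frac{11243}{23418} - - \frac{11583}{20258} = \frac{11243}{23418} + \frac{11583}{20258} = \frac{124752847}{118600461}$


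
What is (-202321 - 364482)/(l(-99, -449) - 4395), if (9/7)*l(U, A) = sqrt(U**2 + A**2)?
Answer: 201779033985/1554239327 + 35708589*sqrt(211402)/1554239327 ≈ 140.39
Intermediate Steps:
l(U, A) = 7*sqrt(A**2 + U**2)/9 (l(U, A) = 7*sqrt(U**2 + A**2)/9 = 7*sqrt(A**2 + U**2)/9)
(-202321 - 364482)/(l(-99, -449) - 4395) = (-202321 - 364482)/(7*sqrt((-449)**2 + (-99)**2)/9 - 4395) = -566803/(7*sqrt(201601 + 9801)/9 - 4395) = -566803/(7*sqrt(211402)/9 - 4395) = -566803/(-4395 + 7*sqrt(211402)/9)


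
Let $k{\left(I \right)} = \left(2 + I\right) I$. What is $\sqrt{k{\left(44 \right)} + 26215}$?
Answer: $\sqrt{28239} \approx 168.04$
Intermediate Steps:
$k{\left(I \right)} = I \left(2 + I\right)$
$\sqrt{k{\left(44 \right)} + 26215} = \sqrt{44 \left(2 + 44\right) + 26215} = \sqrt{44 \cdot 46 + 26215} = \sqrt{2024 + 26215} = \sqrt{28239}$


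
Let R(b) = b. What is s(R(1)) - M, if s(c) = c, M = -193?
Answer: 194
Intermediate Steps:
s(R(1)) - M = 1 - 1*(-193) = 1 + 193 = 194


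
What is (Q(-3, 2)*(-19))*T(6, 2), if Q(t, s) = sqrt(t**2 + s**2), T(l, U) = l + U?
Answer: -152*sqrt(13) ≈ -548.04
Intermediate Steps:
T(l, U) = U + l
Q(t, s) = sqrt(s**2 + t**2)
(Q(-3, 2)*(-19))*T(6, 2) = (sqrt(2**2 + (-3)**2)*(-19))*(2 + 6) = (sqrt(4 + 9)*(-19))*8 = (sqrt(13)*(-19))*8 = -19*sqrt(13)*8 = -152*sqrt(13)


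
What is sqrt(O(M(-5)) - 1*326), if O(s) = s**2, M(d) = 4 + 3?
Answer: I*sqrt(277) ≈ 16.643*I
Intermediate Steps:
M(d) = 7
sqrt(O(M(-5)) - 1*326) = sqrt(7**2 - 1*326) = sqrt(49 - 326) = sqrt(-277) = I*sqrt(277)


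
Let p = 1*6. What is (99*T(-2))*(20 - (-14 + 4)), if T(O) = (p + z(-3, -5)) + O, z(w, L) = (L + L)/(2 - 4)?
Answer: 26730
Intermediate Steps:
z(w, L) = -L (z(w, L) = (2*L)/(-2) = (2*L)*(-½) = -L)
p = 6
T(O) = 11 + O (T(O) = (6 - 1*(-5)) + O = (6 + 5) + O = 11 + O)
(99*T(-2))*(20 - (-14 + 4)) = (99*(11 - 2))*(20 - (-14 + 4)) = (99*9)*(20 - 1*(-10)) = 891*(20 + 10) = 891*30 = 26730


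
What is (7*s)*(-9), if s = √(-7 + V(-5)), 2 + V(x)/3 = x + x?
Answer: -63*I*√43 ≈ -413.12*I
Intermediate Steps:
V(x) = -6 + 6*x (V(x) = -6 + 3*(x + x) = -6 + 3*(2*x) = -6 + 6*x)
s = I*√43 (s = √(-7 + (-6 + 6*(-5))) = √(-7 + (-6 - 30)) = √(-7 - 36) = √(-43) = I*√43 ≈ 6.5574*I)
(7*s)*(-9) = (7*(I*√43))*(-9) = (7*I*√43)*(-9) = -63*I*√43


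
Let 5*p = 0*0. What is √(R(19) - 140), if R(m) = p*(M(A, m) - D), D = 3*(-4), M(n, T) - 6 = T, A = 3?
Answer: 2*I*√35 ≈ 11.832*I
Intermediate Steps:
M(n, T) = 6 + T
D = -12
p = 0 (p = (0*0)/5 = (⅕)*0 = 0)
R(m) = 0 (R(m) = 0*((6 + m) - 1*(-12)) = 0*((6 + m) + 12) = 0*(18 + m) = 0)
√(R(19) - 140) = √(0 - 140) = √(-140) = 2*I*√35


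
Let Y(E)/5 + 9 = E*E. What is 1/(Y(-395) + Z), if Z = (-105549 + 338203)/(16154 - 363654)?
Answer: 173750/135538783673 ≈ 1.2819e-6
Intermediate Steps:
Y(E) = -45 + 5*E² (Y(E) = -45 + 5*(E*E) = -45 + 5*E²)
Z = -116327/173750 (Z = 232654/(-347500) = 232654*(-1/347500) = -116327/173750 ≈ -0.66951)
1/(Y(-395) + Z) = 1/((-45 + 5*(-395)²) - 116327/173750) = 1/((-45 + 5*156025) - 116327/173750) = 1/((-45 + 780125) - 116327/173750) = 1/(780080 - 116327/173750) = 1/(135538783673/173750) = 173750/135538783673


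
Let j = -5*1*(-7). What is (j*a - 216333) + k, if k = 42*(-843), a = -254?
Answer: -260629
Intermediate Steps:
j = 35 (j = -5*(-7) = 35)
k = -35406
(j*a - 216333) + k = (35*(-254) - 216333) - 35406 = (-8890 - 216333) - 35406 = -225223 - 35406 = -260629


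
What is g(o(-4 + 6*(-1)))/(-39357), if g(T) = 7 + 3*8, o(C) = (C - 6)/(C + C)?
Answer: -31/39357 ≈ -0.00078766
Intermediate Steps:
o(C) = (-6 + C)/(2*C) (o(C) = (-6 + C)/((2*C)) = (-6 + C)*(1/(2*C)) = (-6 + C)/(2*C))
g(T) = 31 (g(T) = 7 + 24 = 31)
g(o(-4 + 6*(-1)))/(-39357) = 31/(-39357) = 31*(-1/39357) = -31/39357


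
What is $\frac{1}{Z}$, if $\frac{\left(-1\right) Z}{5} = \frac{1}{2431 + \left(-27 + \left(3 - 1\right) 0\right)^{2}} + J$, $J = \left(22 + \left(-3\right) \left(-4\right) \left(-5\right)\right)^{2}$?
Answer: $- \frac{632}{4563041} \approx -0.0001385$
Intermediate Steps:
$J = 1444$ ($J = \left(22 + 12 \left(-5\right)\right)^{2} = \left(22 - 60\right)^{2} = \left(-38\right)^{2} = 1444$)
$Z = - \frac{4563041}{632}$ ($Z = - 5 \left(\frac{1}{2431 + \left(-27 + \left(3 - 1\right) 0\right)^{2}} + 1444\right) = - 5 \left(\frac{1}{2431 + \left(-27 + 2 \cdot 0\right)^{2}} + 1444\right) = - 5 \left(\frac{1}{2431 + \left(-27 + 0\right)^{2}} + 1444\right) = - 5 \left(\frac{1}{2431 + \left(-27\right)^{2}} + 1444\right) = - 5 \left(\frac{1}{2431 + 729} + 1444\right) = - 5 \left(\frac{1}{3160} + 1444\right) = \left(-5\right) \frac{4563041}{3160} = - \frac{4563041}{632} \approx -7220.0$)
$\frac{1}{Z} = \frac{1}{- \frac{4563041}{632}} = - \frac{632}{4563041}$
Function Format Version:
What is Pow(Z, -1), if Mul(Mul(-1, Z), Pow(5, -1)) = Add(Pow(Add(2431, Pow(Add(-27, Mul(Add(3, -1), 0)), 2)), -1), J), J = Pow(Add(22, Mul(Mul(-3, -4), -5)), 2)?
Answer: Rational(-632, 4563041) ≈ -0.00013850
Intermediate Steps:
J = 1444 (J = Pow(Add(22, Mul(12, -5)), 2) = Pow(Add(22, -60), 2) = Pow(-38, 2) = 1444)
Z = Rational(-4563041, 632) (Z = Mul(-5, Add(Pow(Add(2431, Pow(Add(-27, Mul(Add(3, -1), 0)), 2)), -1), 1444)) = Mul(-5, Add(Pow(Add(2431, Pow(Add(-27, Mul(2, 0)), 2)), -1), 1444)) = Mul(-5, Add(Pow(Add(2431, Pow(Add(-27, 0), 2)), -1), 1444)) = Mul(-5, Add(Pow(Add(2431, Pow(-27, 2)), -1), 1444)) = Mul(-5, Add(Pow(Add(2431, 729), -1), 1444)) = Mul(-5, Add(Pow(3160, -1), 1444)) = Mul(-5, Add(Rational(1, 3160), 1444)) = Mul(-5, Rational(4563041, 3160)) = Rational(-4563041, 632) ≈ -7220.0)
Pow(Z, -1) = Pow(Rational(-4563041, 632), -1) = Rational(-632, 4563041)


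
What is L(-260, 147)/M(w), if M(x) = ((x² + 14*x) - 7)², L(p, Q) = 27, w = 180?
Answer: 27/1218917569 ≈ 2.2151e-8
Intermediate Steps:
M(x) = (-7 + x² + 14*x)²
L(-260, 147)/M(w) = 27/((-7 + 180² + 14*180)²) = 27/((-7 + 32400 + 2520)²) = 27/(34913²) = 27/1218917569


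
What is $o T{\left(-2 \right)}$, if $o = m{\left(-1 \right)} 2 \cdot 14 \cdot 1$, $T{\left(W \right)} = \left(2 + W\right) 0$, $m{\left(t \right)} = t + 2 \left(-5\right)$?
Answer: $0$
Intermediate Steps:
$m{\left(t \right)} = -10 + t$ ($m{\left(t \right)} = t - 10 = -10 + t$)
$T{\left(W \right)} = 0$
$o = -308$ ($o = \left(-10 - 1\right) 2 \cdot 14 \cdot 1 = \left(-11\right) 2 \cdot 14 \cdot 1 = \left(-22\right) 14 \cdot 1 = \left(-308\right) 1 = -308$)
$o T{\left(-2 \right)} = \left(-308\right) 0 = 0$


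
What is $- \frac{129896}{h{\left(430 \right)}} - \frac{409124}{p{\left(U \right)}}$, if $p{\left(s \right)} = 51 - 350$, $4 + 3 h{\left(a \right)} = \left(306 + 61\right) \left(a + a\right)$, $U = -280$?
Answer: $\frac{701138933}{512876} \approx 1367.1$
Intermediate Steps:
$h{\left(a \right)} = - \frac{4}{3} + \frac{734 a}{3}$ ($h{\left(a \right)} = - \frac{4}{3} + \frac{\left(306 + 61\right) \left(a + a\right)}{3} = - \frac{4}{3} + \frac{367 \cdot 2 a}{3} = - \frac{4}{3} + \frac{734 a}{3}$)
$p{\left(s \right)} = -299$ ($p{\left(s \right)} = 51 - 350 = -299$)
$- \frac{129896}{h{\left(430 \right)}} - \frac{409124}{p{\left(U \right)}} = - \frac{129896}{- \frac{4}{3} + \frac{734}{3} \cdot 430} - \frac{409124}{-299} = - \frac{129896}{- \frac{4}{3} + \frac{315620}{3}} - - \frac{17788}{13} = - \frac{129896}{\frac{315616}{3}} + \frac{17788}{13} = \left(-129896\right) \frac{3}{315616} + \frac{17788}{13} = - \frac{48711}{39452} + \frac{17788}{13} = \frac{701138933}{512876}$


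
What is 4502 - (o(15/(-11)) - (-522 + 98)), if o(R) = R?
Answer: 44873/11 ≈ 4079.4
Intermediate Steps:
4502 - (o(15/(-11)) - (-522 + 98)) = 4502 - (15/(-11) - (-522 + 98)) = 4502 - (15*(-1/11) - 1*(-424)) = 4502 - (-15/11 + 424) = 4502 - 1*4649/11 = 4502 - 4649/11 = 44873/11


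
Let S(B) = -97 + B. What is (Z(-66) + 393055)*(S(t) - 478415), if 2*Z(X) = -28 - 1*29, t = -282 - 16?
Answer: -188185018465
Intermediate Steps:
t = -298
Z(X) = -57/2 (Z(X) = (-28 - 1*29)/2 = (-28 - 29)/2 = (½)*(-57) = -57/2)
(Z(-66) + 393055)*(S(t) - 478415) = (-57/2 + 393055)*((-97 - 298) - 478415) = 786053*(-395 - 478415)/2 = (786053/2)*(-478810) = -188185018465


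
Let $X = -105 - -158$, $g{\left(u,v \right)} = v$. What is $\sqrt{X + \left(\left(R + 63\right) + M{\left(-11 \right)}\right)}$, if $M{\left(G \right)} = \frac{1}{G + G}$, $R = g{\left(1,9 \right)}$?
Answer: $\frac{\sqrt{60478}}{22} \approx 11.178$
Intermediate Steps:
$X = 53$ ($X = -105 + 158 = 53$)
$R = 9$
$M{\left(G \right)} = \frac{1}{2 G}$
$\sqrt{X + \left(\left(R + 63\right) + M{\left(-11 \right)}\right)} = \sqrt{53 + \left(\left(9 + 63\right) + \frac{1}{2 \left(-11\right)}\right)} = \sqrt{53 + \left(72 + \frac{1}{2} \left(- \frac{1}{11}\right)\right)} = \sqrt{53 + \left(72 - \frac{1}{22}\right)} = \sqrt{53 + \frac{1583}{22}} = \sqrt{\frac{2749}{22}} = \frac{\sqrt{60478}}{22}$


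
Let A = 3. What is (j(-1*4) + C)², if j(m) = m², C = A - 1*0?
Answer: 361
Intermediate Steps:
C = 3 (C = 3 - 1*0 = 3 + 0 = 3)
(j(-1*4) + C)² = ((-1*4)² + 3)² = ((-4)² + 3)² = (16 + 3)² = 19² = 361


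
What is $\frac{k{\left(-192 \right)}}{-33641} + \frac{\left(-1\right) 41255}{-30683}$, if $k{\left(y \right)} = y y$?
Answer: $\frac{256761343}{1032206803} \approx 0.24875$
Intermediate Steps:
$k{\left(y \right)} = y^{2}$
$\frac{k{\left(-192 \right)}}{-33641} + \frac{\left(-1\right) 41255}{-30683} = \frac{\left(-192\right)^{2}}{-33641} + \frac{\left(-1\right) 41255}{-30683} = 36864 \left(- \frac{1}{33641}\right) - - \frac{41255}{30683} = - \frac{36864}{33641} + \frac{41255}{30683} = \frac{256761343}{1032206803}$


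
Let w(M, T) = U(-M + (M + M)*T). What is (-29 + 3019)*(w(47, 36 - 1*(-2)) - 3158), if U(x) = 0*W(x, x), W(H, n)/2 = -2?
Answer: -9442420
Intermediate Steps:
W(H, n) = -4 (W(H, n) = 2*(-2) = -4)
U(x) = 0 (U(x) = 0*(-4) = 0)
w(M, T) = 0
(-29 + 3019)*(w(47, 36 - 1*(-2)) - 3158) = (-29 + 3019)*(0 - 3158) = 2990*(-3158) = -9442420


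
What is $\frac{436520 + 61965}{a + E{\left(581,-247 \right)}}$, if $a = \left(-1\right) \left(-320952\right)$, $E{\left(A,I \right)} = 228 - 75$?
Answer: $\frac{99697}{64221} \approx 1.5524$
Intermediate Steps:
$E{\left(A,I \right)} = 153$
$a = 320952$
$\frac{436520 + 61965}{a + E{\left(581,-247 \right)}} = \frac{436520 + 61965}{320952 + 153} = \frac{498485}{321105} = 498485 \cdot \frac{1}{321105} = \frac{99697}{64221}$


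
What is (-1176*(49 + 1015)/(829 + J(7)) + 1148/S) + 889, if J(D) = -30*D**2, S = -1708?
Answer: 111061612/39101 ≈ 2840.4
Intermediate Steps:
(-1176*(49 + 1015)/(829 + J(7)) + 1148/S) + 889 = (-1176*(49 + 1015)/(829 - 30*7**2) + 1148/(-1708)) + 889 = (-1176*1064/(829 - 30*49) + 1148*(-1/1708)) + 889 = (-1176*1064/(829 - 1470) - 41/61) + 889 = (-1176/((-641*1/1064)) - 41/61) + 889 = (-1176/(-641/1064) - 41/61) + 889 = (-1176*(-1064/641) - 41/61) + 889 = (1251264/641 - 41/61) + 889 = 76300823/39101 + 889 = 111061612/39101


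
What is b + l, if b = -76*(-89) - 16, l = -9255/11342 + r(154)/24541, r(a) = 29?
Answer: 1878038662419/278344022 ≈ 6747.2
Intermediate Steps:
l = -226798037/278344022 (l = -9255/11342 + 29/24541 = -226798037/278344022 ≈ -0.81481)
b = 6748 (b = 6764 - 16 = 6748)
b + l = 6748 - 226798037/278344022 = 1878038662419/278344022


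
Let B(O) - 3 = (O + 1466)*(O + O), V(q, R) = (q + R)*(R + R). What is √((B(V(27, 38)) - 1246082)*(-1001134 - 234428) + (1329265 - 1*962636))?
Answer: I*√76660692271333 ≈ 8.7556e+6*I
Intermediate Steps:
V(q, R) = 2*R*(R + q) (V(q, R) = (R + q)*(2*R) = 2*R*(R + q))
B(O) = 3 + 2*O*(1466 + O) (B(O) = 3 + (O + 1466)*(O + O) = 3 + (1466 + O)*(2*O) = 3 + 2*O*(1466 + O))
√((B(V(27, 38)) - 1246082)*(-1001134 - 234428) + (1329265 - 1*962636)) = √(((3 + 2*(2*38*(38 + 27))² + 2932*(2*38*(38 + 27))) - 1246082)*(-1001134 - 234428) + (1329265 - 1*962636)) = √(((3 + 2*(2*38*65)² + 2932*(2*38*65)) - 1246082)*(-1235562) + (1329265 - 962636)) = √(((3 + 2*4940² + 2932*4940) - 1246082)*(-1235562) + 366629) = √(((3 + 2*24403600 + 14484080) - 1246082)*(-1235562) + 366629) = √(((3 + 48807200 + 14484080) - 1246082)*(-1235562) + 366629) = √((63291283 - 1246082)*(-1235562) + 366629) = √(62045201*(-1235562) + 366629) = √(-76660692637962 + 366629) = √(-76660692271333) = I*√76660692271333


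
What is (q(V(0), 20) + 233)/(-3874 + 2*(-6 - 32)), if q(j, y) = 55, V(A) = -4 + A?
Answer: -144/1975 ≈ -0.072911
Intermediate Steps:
(q(V(0), 20) + 233)/(-3874 + 2*(-6 - 32)) = (55 + 233)/(-3874 + 2*(-6 - 32)) = 288/(-3874 + 2*(-38)) = 288/(-3874 - 76) = 288/(-3950) = 288*(-1/3950) = -144/1975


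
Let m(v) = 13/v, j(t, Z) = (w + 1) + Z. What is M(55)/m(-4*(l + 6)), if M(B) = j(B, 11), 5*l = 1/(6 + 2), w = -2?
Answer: -241/13 ≈ -18.538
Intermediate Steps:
j(t, Z) = -1 + Z (j(t, Z) = (-2 + 1) + Z = -1 + Z)
l = 1/40 (l = 1/(5*(6 + 2)) = (⅕)/8 = (⅕)*(⅛) = 1/40 ≈ 0.025000)
M(B) = 10 (M(B) = -1 + 11 = 10)
M(55)/m(-4*(l + 6)) = 10/((13/((-4*(1/40 + 6))))) = 10/((13/((-4*241/40)))) = 10/((13/(-241/10))) = 10/((13*(-10/241))) = 10/(-130/241) = 10*(-241/130) = -241/13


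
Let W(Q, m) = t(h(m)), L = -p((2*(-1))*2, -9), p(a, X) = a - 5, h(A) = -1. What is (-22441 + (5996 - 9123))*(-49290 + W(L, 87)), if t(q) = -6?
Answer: 1260400128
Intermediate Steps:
p(a, X) = -5 + a
L = 9 (L = -(-5 + (2*(-1))*2) = -(-5 - 2*2) = -(-5 - 4) = -1*(-9) = 9)
W(Q, m) = -6
(-22441 + (5996 - 9123))*(-49290 + W(L, 87)) = (-22441 + (5996 - 9123))*(-49290 - 6) = (-22441 - 3127)*(-49296) = -25568*(-49296) = 1260400128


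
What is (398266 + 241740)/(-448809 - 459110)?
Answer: -640006/907919 ≈ -0.70492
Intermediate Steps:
(398266 + 241740)/(-448809 - 459110) = 640006/(-907919) = 640006*(-1/907919) = -640006/907919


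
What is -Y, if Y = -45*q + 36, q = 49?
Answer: 2169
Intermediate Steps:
Y = -2169 (Y = -45*49 + 36 = -2205 + 36 = -2169)
-Y = -1*(-2169) = 2169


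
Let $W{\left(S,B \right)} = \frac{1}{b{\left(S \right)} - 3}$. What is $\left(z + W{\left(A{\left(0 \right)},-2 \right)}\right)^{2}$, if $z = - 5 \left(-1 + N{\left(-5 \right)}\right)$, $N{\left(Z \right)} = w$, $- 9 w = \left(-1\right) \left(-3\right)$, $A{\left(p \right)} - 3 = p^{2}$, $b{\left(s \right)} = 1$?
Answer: $\frac{1369}{36} \approx 38.028$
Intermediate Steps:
$A{\left(p \right)} = 3 + p^{2}$
$w = - \frac{1}{3}$ ($w = - \frac{\left(-1\right) \left(-3\right)}{9} = \left(- \frac{1}{9}\right) 3 = - \frac{1}{3} \approx -0.33333$)
$N{\left(Z \right)} = - \frac{1}{3}$
$W{\left(S,B \right)} = - \frac{1}{2}$ ($W{\left(S,B \right)} = \frac{1}{1 - 3} = \frac{1}{-2} = - \frac{1}{2}$)
$z = \frac{20}{3}$ ($z = - 5 \left(-1 - \frac{1}{3}\right) = \left(-5\right) \left(- \frac{4}{3}\right) = \frac{20}{3} \approx 6.6667$)
$\left(z + W{\left(A{\left(0 \right)},-2 \right)}\right)^{2} = \left(\frac{20}{3} - \frac{1}{2}\right)^{2} = \left(\frac{37}{6}\right)^{2} = \frac{1369}{36}$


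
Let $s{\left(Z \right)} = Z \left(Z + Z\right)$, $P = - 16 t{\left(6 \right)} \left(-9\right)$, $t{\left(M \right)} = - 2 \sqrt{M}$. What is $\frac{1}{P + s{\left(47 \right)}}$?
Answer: $\frac{2209}{9510530} + \frac{72 \sqrt{6}}{4755265} \approx 0.00026936$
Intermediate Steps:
$P = - 288 \sqrt{6}$ ($P = - 16 \left(- 2 \sqrt{6}\right) \left(-9\right) = 32 \sqrt{6} \left(-9\right) = - 288 \sqrt{6} \approx -705.45$)
$s{\left(Z \right)} = 2 Z^{2}$ ($s{\left(Z \right)} = Z 2 Z = 2 Z^{2}$)
$\frac{1}{P + s{\left(47 \right)}} = \frac{1}{- 288 \sqrt{6} + 2 \cdot 47^{2}} = \frac{1}{- 288 \sqrt{6} + 2 \cdot 2209} = \frac{1}{- 288 \sqrt{6} + 4418} = \frac{1}{4418 - 288 \sqrt{6}}$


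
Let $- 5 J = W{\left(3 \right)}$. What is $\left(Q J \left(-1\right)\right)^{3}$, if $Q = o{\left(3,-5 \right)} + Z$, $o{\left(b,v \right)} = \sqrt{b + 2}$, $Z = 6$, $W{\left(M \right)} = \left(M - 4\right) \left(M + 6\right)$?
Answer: $- \frac{223074}{125} - \frac{82377 \sqrt{5}}{125} \approx -3258.2$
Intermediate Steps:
$W{\left(M \right)} = \left(-4 + M\right) \left(6 + M\right)$
$o{\left(b,v \right)} = \sqrt{2 + b}$
$J = \frac{9}{5}$ ($J = - \frac{-24 + 3^{2} + 2 \cdot 3}{5} = - \frac{-24 + 9 + 6}{5} = \left(- \frac{1}{5}\right) \left(-9\right) = \frac{9}{5} \approx 1.8$)
$Q = 6 + \sqrt{5}$ ($Q = \sqrt{2 + 3} + 6 = \sqrt{5} + 6 = 6 + \sqrt{5} \approx 8.2361$)
$\left(Q J \left(-1\right)\right)^{3} = \left(\left(6 + \sqrt{5}\right) \frac{9}{5} \left(-1\right)\right)^{3} = \left(\left(6 + \sqrt{5}\right) \left(- \frac{9}{5}\right)\right)^{3} = \left(- \frac{54}{5} - \frac{9 \sqrt{5}}{5}\right)^{3}$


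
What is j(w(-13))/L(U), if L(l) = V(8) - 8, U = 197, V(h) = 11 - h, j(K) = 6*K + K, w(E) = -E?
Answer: -91/5 ≈ -18.200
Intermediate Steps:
j(K) = 7*K
L(l) = -5 (L(l) = (11 - 1*8) - 8 = (11 - 8) - 8 = 3 - 8 = -5)
j(w(-13))/L(U) = (7*(-1*(-13)))/(-5) = (7*13)*(-⅕) = 91*(-⅕) = -91/5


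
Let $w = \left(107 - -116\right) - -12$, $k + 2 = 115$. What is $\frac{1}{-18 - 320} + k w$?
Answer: $\frac{8975589}{338} \approx 26555.0$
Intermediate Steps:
$k = 113$ ($k = -2 + 115 = 113$)
$w = 235$ ($w = \left(107 + 116\right) + 12 = 223 + 12 = 235$)
$\frac{1}{-18 - 320} + k w = \frac{1}{-18 - 320} + 113 \cdot 235 = \frac{1}{-338} + 26555 = - \frac{1}{338} + 26555 = \frac{8975589}{338}$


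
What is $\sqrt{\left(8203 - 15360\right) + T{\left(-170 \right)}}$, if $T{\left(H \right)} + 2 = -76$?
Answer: $i \sqrt{7235} \approx 85.059 i$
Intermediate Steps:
$T{\left(H \right)} = -78$ ($T{\left(H \right)} = -2 - 76 = -78$)
$\sqrt{\left(8203 - 15360\right) + T{\left(-170 \right)}} = \sqrt{\left(8203 - 15360\right) - 78} = \sqrt{-7157 - 78} = \sqrt{-7235} = i \sqrt{7235}$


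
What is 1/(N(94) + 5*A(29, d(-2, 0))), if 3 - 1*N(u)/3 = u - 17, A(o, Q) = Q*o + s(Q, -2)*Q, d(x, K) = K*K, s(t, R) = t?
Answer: -1/222 ≈ -0.0045045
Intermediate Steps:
d(x, K) = K²
A(o, Q) = Q² + Q*o (A(o, Q) = Q*o + Q*Q = Q*o + Q² = Q² + Q*o)
N(u) = 60 - 3*u (N(u) = 9 - 3*(u - 17) = 9 - 3*(-17 + u) = 9 + (51 - 3*u) = 60 - 3*u)
1/(N(94) + 5*A(29, d(-2, 0))) = 1/((60 - 3*94) + 5*(0²*(0² + 29))) = 1/((60 - 282) + 5*(0*(0 + 29))) = 1/(-222 + 5*(0*29)) = 1/(-222 + 5*0) = 1/(-222 + 0) = 1/(-222) = -1/222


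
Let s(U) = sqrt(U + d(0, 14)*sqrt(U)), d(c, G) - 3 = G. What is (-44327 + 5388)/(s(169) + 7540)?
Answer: -2258462/437317 + 38939*sqrt(390)/56851210 ≈ -5.1508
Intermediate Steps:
d(c, G) = 3 + G
s(U) = sqrt(U + 17*sqrt(U)) (s(U) = sqrt(U + (3 + 14)*sqrt(U)) = sqrt(U + 17*sqrt(U)))
(-44327 + 5388)/(s(169) + 7540) = (-44327 + 5388)/(sqrt(169 + 17*sqrt(169)) + 7540) = -38939/(sqrt(169 + 17*13) + 7540) = -38939/(sqrt(169 + 221) + 7540) = -38939/(sqrt(390) + 7540) = -38939/(7540 + sqrt(390))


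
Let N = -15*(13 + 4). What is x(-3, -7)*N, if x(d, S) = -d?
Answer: -765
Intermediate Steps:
N = -255 (N = -15*17 = -255)
x(-3, -7)*N = -1*(-3)*(-255) = 3*(-255) = -765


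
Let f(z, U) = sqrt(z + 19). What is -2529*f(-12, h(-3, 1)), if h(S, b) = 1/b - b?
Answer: -2529*sqrt(7) ≈ -6691.1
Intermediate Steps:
f(z, U) = sqrt(19 + z)
-2529*f(-12, h(-3, 1)) = -2529*sqrt(19 - 12) = -2529*sqrt(7)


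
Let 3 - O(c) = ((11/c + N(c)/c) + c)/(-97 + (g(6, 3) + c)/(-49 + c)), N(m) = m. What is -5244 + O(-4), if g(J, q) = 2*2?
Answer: -2033531/388 ≈ -5241.1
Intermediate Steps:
g(J, q) = 4
O(c) = 3 - (1 + c + 11/c)/(-97 + (4 + c)/(-49 + c)) (O(c) = 3 - ((11/c + c/c) + c)/(-97 + (4 + c)/(-49 + c)) = 3 - ((11/c + 1) + c)/(-97 + (4 + c)/(-49 + c)) = 3 - ((1 + 11/c) + c)/(-97 + (4 + c)/(-49 + c)) = 3 - (1 + c + 11/c)/(-97 + (4 + c)/(-49 + c)))
-5244 + O(-4) = -5244 + (539 - 1*(-4)³ - 240*(-4)² + 14309*(-4))/((-4)*(4757 - 96*(-4))) = -5244 - (539 - 1*(-64) - 240*16 - 57236)/(4*(4757 + 384)) = -5244 - ¼*(539 + 64 - 3840 - 57236)/5141 = -5244 - ¼*1/5141*(-60473) = -5244 + 1141/388 = -2033531/388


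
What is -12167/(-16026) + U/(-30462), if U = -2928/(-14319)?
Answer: 294834476111/388350381546 ≈ 0.75920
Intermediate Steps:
U = 976/4773 (U = -2928*(-1/14319) = 976/4773 ≈ 0.20448)
-12167/(-16026) + U/(-30462) = -12167/(-16026) + (976/4773)/(-30462) = -12167*(-1/16026) + (976/4773)*(-1/30462) = 12167/16026 - 488/72697563 = 294834476111/388350381546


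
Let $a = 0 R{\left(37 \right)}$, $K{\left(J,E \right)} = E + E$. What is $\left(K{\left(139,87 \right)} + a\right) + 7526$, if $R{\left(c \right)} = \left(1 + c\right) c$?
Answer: $7700$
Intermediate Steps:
$R{\left(c \right)} = c \left(1 + c\right)$
$K{\left(J,E \right)} = 2 E$
$a = 0$ ($a = 0 \cdot 37 \left(1 + 37\right) = 0 \cdot 37 \cdot 38 = 0 \cdot 1406 = 0$)
$\left(K{\left(139,87 \right)} + a\right) + 7526 = \left(2 \cdot 87 + 0\right) + 7526 = \left(174 + 0\right) + 7526 = 174 + 7526 = 7700$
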